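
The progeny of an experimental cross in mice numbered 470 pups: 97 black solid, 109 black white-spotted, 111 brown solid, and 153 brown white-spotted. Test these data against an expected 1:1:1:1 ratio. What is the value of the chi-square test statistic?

15.277

Under the 1:1:1:1 hypothesis (Σ ratio = 4, N = 470):
  black solid: 470 × 1/4 = 117.5
  black white-spotted: 470 × 1/4 = 117.5
  brown solid: 470 × 1/4 = 117.5
  brown white-spotted: 470 × 1/4 = 117.5
χ² = Σ (O − E)² / E
  black solid: (97 − 117.5)² / 117.5 = 3.5766
  black white-spotted: (109 − 117.5)² / 117.5 = 0.6149
  brown solid: (111 − 117.5)² / 117.5 = 0.3596
  brown white-spotted: (153 − 117.5)² / 117.5 = 10.7255
χ² = 3.5766 + 0.6149 + 0.3596 + 10.7255 = 15.2766 ≈ 15.277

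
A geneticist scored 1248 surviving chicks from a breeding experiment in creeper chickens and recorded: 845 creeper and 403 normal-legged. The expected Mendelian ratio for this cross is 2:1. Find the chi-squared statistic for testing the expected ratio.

0.609

Total ratio parts = 3. Expected numbers out of 1248:
  creeper: 1248 × 2/3 = 832
  normal-legged: 1248 × 1/3 = 416
χ² = Σ (O − E)² / E
  creeper: (845 − 832)² / 832 = 0.2031
  normal-legged: (403 − 416)² / 416 = 0.4062
χ² = 0.2031 + 0.4062 = 0.6093 ≈ 0.609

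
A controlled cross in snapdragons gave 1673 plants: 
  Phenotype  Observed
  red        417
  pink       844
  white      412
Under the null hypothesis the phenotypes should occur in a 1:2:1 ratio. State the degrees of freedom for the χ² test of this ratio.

A goodness-of-fit test with 3 phenotype classes has df = 3 − 1 = 2.

2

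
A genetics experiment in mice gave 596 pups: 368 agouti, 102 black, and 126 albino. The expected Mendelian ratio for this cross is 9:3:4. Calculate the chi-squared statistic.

Under the 9:3:4 hypothesis (Σ ratio = 16, N = 596):
  agouti: 596 × 9/16 = 335.25
  black: 596 × 3/16 = 111.75
  albino: 596 × 4/16 = 149
χ² = Σ (O − E)² / E
  agouti: (368 − 335.25)² / 335.25 = 3.1993
  black: (102 − 111.75)² / 111.75 = 0.8507
  albino: (126 − 149)² / 149 = 3.5503
χ² = 3.1993 + 0.8507 + 3.5503 = 7.6003 ≈ 7.600

7.600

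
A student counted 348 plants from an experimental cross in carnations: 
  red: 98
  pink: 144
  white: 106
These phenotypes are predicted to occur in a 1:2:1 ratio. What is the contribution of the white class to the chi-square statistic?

4.149

Expected counts for N = 348 under a 1:2:1 ratio (total parts = 4):
  red: 348 × 1/4 = 87
  pink: 348 × 2/4 = 174
  white: 348 × 1/4 = 87
Contribution of white: (106 − 87)² / 87 = 4.1494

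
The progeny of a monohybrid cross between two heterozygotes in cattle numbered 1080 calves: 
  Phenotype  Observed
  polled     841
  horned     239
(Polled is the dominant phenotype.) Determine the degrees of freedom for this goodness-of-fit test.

1

For a monohybrid cross between heterozygotes with complete dominance, the expected phenotypic ratio is 3:1.
A goodness-of-fit test with 2 phenotype classes has df = 2 − 1 = 1.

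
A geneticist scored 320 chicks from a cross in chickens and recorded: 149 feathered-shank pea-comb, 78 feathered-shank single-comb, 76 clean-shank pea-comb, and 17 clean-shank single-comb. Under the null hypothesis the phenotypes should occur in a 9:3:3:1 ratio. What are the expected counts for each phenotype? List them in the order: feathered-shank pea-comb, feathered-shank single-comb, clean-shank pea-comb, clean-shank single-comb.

Expected counts for N = 320 under a 9:3:3:1 ratio (total parts = 16):
  feathered-shank pea-comb: 320 × 9/16 = 180
  feathered-shank single-comb: 320 × 3/16 = 60
  clean-shank pea-comb: 320 × 3/16 = 60
  clean-shank single-comb: 320 × 1/16 = 20

180, 60, 60, 20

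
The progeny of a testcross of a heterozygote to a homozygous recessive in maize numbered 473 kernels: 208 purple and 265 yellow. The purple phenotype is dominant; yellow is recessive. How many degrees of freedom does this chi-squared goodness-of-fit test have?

A testcross of a heterozygote (Aa × aa) gives a 1:1 phenotypic ratio.
A goodness-of-fit test with 2 phenotype classes has df = 2 − 1 = 1.

1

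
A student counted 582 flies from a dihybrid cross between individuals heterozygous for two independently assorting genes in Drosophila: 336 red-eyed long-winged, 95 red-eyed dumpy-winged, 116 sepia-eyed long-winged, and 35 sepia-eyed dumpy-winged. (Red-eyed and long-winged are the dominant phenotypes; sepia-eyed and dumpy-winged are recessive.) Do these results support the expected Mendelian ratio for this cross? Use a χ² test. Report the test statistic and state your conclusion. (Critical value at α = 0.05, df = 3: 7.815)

2.541; consistent

A dihybrid F₂ with independent assortment and complete dominance at both loci gives a 9:3:3:1 phenotypic ratio.
The 9:3:3:1 ratio has 16 parts, so with N = 582 the expected counts are:
  red-eyed long-winged: 582 × 9/16 = 327.375
  red-eyed dumpy-winged: 582 × 3/16 = 109.125
  sepia-eyed long-winged: 582 × 3/16 = 109.125
  sepia-eyed dumpy-winged: 582 × 1/16 = 36.375
χ² = Σ (O − E)² / E
  red-eyed long-winged: (336 − 327.375)² / 327.375 = 0.2272
  red-eyed dumpy-winged: (95 − 109.125)² / 109.125 = 1.8283
  sepia-eyed long-winged: (116 − 109.125)² / 109.125 = 0.4331
  sepia-eyed dumpy-winged: (35 − 36.375)² / 36.375 = 0.0520
χ² = 0.2272 + 1.8283 + 0.4331 + 0.0520 = 2.5406 ≈ 2.541
Degrees of freedom = 4 − 1 = 3; critical value at α = 0.05 is 7.815.
Since 2.541 < 7.815, we fail to reject the null hypothesis — the data are consistent with the 9:3:3:1 ratio.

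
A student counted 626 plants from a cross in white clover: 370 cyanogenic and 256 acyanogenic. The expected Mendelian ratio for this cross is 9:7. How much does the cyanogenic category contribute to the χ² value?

Under the 9:7 hypothesis (Σ ratio = 16, N = 626):
  cyanogenic: 626 × 9/16 = 352.125
  acyanogenic: 626 × 7/16 = 273.875
Contribution of cyanogenic: (370 − 352.125)² / 352.125 = 0.9074

0.907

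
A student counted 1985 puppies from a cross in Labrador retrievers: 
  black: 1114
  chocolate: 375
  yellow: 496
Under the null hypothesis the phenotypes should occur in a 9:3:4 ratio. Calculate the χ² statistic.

0.027

Expected counts for N = 1985 under a 9:3:4 ratio (total parts = 16):
  black: 1985 × 9/16 = 1116.5625
  chocolate: 1985 × 3/16 = 372.1875
  yellow: 1985 × 4/16 = 496.25
χ² = Σ (O − E)² / E
  black: (1114 − 1116.5625)² / 1116.5625 = 0.0059
  chocolate: (375 − 372.1875)² / 372.1875 = 0.0213
  yellow: (496 − 496.25)² / 496.25 = 0.0001
χ² = 0.0059 + 0.0213 + 0.0001 = 0.0273 ≈ 0.027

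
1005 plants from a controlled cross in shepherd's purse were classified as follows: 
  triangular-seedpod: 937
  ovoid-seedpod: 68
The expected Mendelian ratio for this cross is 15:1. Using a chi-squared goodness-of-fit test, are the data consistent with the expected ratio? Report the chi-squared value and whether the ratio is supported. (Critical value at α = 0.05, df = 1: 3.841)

Total ratio parts = 16. Expected numbers out of 1005:
  triangular-seedpod: 1005 × 15/16 = 942.1875
  ovoid-seedpod: 1005 × 1/16 = 62.8125
χ² = Σ (O − E)² / E
  triangular-seedpod: (937 − 942.1875)² / 942.1875 = 0.0286
  ovoid-seedpod: (68 − 62.8125)² / 62.8125 = 0.4284
χ² = 0.0286 + 0.4284 = 0.457
Degrees of freedom = 2 − 1 = 1; critical value at α = 0.05 is 3.841.
Since 0.457 < 3.841, we fail to reject the null hypothesis — the data are consistent with the 15:1 ratio.

0.457; consistent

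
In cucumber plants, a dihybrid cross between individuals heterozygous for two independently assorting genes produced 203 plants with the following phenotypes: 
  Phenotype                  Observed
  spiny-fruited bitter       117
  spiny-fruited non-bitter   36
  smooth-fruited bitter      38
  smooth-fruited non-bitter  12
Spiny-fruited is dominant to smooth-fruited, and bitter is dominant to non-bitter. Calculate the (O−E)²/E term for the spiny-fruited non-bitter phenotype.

0.112

A dihybrid F₂ with independent assortment and complete dominance at both loci gives a 9:3:3:1 phenotypic ratio.
Expected counts for N = 203 under a 9:3:3:1 ratio (total parts = 16):
  spiny-fruited bitter: 203 × 9/16 = 114.1875
  spiny-fruited non-bitter: 203 × 3/16 = 38.0625
  smooth-fruited bitter: 203 × 3/16 = 38.0625
  smooth-fruited non-bitter: 203 × 1/16 = 12.6875
Contribution of spiny-fruited non-bitter: (36 − 38.0625)² / 38.0625 = 0.1118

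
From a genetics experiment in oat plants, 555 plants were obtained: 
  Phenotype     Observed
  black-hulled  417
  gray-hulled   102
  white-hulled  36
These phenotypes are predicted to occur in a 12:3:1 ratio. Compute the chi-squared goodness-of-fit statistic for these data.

0.092

Expected counts for N = 555 under a 12:3:1 ratio (total parts = 16):
  black-hulled: 555 × 12/16 = 416.25
  gray-hulled: 555 × 3/16 = 104.0625
  white-hulled: 555 × 1/16 = 34.6875
χ² = Σ (O − E)² / E
  black-hulled: (417 − 416.25)² / 416.25 = 0.0014
  gray-hulled: (102 − 104.0625)² / 104.0625 = 0.0409
  white-hulled: (36 − 34.6875)² / 34.6875 = 0.0497
χ² = 0.0014 + 0.0409 + 0.0497 = 0.092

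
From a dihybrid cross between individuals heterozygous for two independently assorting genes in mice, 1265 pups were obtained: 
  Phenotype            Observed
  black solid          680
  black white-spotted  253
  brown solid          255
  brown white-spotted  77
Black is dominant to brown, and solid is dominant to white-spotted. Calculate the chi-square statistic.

A dihybrid F₂ with independent assortment and complete dominance at both loci gives a 9:3:3:1 phenotypic ratio.
The 9:3:3:1 ratio has 16 parts, so with N = 1265 the expected counts are:
  black solid: 1265 × 9/16 = 711.5625
  black white-spotted: 1265 × 3/16 = 237.1875
  brown solid: 1265 × 3/16 = 237.1875
  brown white-spotted: 1265 × 1/16 = 79.0625
χ² = Σ (O − E)² / E
  black solid: (680 − 711.5625)² / 711.5625 = 1.4000
  black white-spotted: (253 − 237.1875)² / 237.1875 = 1.0542
  brown solid: (255 − 237.1875)² / 237.1875 = 1.3377
  brown white-spotted: (77 − 79.0625)² / 79.0625 = 0.0538
χ² = 1.4000 + 1.0542 + 1.3377 + 0.0538 = 3.8457 ≈ 3.846

3.846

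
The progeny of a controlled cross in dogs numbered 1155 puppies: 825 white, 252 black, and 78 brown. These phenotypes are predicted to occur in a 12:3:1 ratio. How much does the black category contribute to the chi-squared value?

5.799

Expected counts for N = 1155 under a 12:3:1 ratio (total parts = 16):
  white: 1155 × 12/16 = 866.25
  black: 1155 × 3/16 = 216.5625
  brown: 1155 × 1/16 = 72.1875
Contribution of black: (252 − 216.5625)² / 216.5625 = 5.7989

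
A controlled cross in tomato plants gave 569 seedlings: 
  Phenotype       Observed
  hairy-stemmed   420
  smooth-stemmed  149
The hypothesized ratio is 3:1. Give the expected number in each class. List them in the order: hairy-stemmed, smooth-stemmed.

Expected counts for N = 569 under a 3:1 ratio (total parts = 4):
  hairy-stemmed: 569 × 3/4 = 426.75
  smooth-stemmed: 569 × 1/4 = 142.25

426.75, 142.25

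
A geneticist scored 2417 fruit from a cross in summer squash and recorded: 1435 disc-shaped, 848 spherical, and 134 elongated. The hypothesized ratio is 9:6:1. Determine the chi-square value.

The 9:6:1 ratio has 16 parts, so with N = 2417 the expected counts are:
  disc-shaped: 2417 × 9/16 = 1359.5625
  spherical: 2417 × 6/16 = 906.375
  elongated: 2417 × 1/16 = 151.0625
χ² = Σ (O − E)² / E
  disc-shaped: (1435 − 1359.5625)² / 1359.5625 = 4.1858
  spherical: (848 − 906.375)² / 906.375 = 3.7596
  elongated: (134 − 151.0625)² / 151.0625 = 1.9272
χ² = 4.1858 + 3.7596 + 1.9272 = 9.8726 ≈ 9.873

9.873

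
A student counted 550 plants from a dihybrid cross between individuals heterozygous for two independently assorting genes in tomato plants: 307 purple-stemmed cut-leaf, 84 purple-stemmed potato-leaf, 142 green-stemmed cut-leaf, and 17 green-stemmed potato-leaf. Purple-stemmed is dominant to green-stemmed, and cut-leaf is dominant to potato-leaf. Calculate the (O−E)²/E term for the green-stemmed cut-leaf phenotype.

A dihybrid F₂ with independent assortment and complete dominance at both loci gives a 9:3:3:1 phenotypic ratio.
The 9:3:3:1 ratio has 16 parts, so with N = 550 the expected counts are:
  purple-stemmed cut-leaf: 550 × 9/16 = 309.375
  purple-stemmed potato-leaf: 550 × 3/16 = 103.125
  green-stemmed cut-leaf: 550 × 3/16 = 103.125
  green-stemmed potato-leaf: 550 × 1/16 = 34.375
Contribution of green-stemmed cut-leaf: (142 − 103.125)² / 103.125 = 14.6547

14.655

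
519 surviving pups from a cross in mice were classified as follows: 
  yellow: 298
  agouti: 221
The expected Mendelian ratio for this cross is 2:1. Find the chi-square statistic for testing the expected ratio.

19.977

Expected counts for N = 519 under a 2:1 ratio (total parts = 3):
  yellow: 519 × 2/3 = 346
  agouti: 519 × 1/3 = 173
χ² = Σ (O − E)² / E
  yellow: (298 − 346)² / 346 = 6.6590
  agouti: (221 − 173)² / 173 = 13.3179
χ² = 6.6590 + 13.3179 = 19.9769 ≈ 19.977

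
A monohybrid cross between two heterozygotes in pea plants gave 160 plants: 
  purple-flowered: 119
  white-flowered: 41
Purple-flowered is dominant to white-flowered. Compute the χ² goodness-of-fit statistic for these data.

For a monohybrid cross between heterozygotes with complete dominance, the expected phenotypic ratio is 3:1.
Expected counts for N = 160 under a 3:1 ratio (total parts = 4):
  purple-flowered: 160 × 3/4 = 120
  white-flowered: 160 × 1/4 = 40
χ² = Σ (O − E)² / E
  purple-flowered: (119 − 120)² / 120 = 0.0083
  white-flowered: (41 − 40)² / 40 = 0.0250
χ² = 0.0083 + 0.0250 = 0.0333 ≈ 0.033

0.033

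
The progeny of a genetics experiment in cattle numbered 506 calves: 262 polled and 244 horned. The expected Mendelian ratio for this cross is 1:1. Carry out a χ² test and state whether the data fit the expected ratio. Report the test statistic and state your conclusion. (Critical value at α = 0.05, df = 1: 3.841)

0.640; consistent

Under the 1:1 hypothesis (Σ ratio = 2, N = 506):
  polled: 506 × 1/2 = 253
  horned: 506 × 1/2 = 253
χ² = Σ (O − E)² / E
  polled: (262 − 253)² / 253 = 0.3202
  horned: (244 − 253)² / 253 = 0.3202
χ² = 0.3202 + 0.3202 = 0.6404 ≈ 0.640
Degrees of freedom = 2 − 1 = 1; critical value at α = 0.05 is 3.841.
Since 0.640 < 3.841, we fail to reject the null hypothesis — the data are consistent with the 1:1 ratio.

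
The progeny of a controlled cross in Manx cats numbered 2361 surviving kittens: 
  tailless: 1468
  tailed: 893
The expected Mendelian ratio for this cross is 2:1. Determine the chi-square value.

Under the 2:1 hypothesis (Σ ratio = 3, N = 2361):
  tailless: 2361 × 2/3 = 1574
  tailed: 2361 × 1/3 = 787
χ² = Σ (O − E)² / E
  tailless: (1468 − 1574)² / 1574 = 7.1385
  tailed: (893 − 787)² / 787 = 14.2770
χ² = 7.1385 + 14.2770 = 21.4155 ≈ 21.416

21.416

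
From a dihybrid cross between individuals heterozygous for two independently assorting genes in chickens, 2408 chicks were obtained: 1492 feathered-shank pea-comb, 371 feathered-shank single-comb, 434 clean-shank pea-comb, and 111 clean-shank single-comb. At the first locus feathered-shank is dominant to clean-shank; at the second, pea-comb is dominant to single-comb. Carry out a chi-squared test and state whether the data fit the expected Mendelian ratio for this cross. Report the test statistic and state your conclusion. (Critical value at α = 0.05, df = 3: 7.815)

39.356; not consistent

A dihybrid F₂ with independent assortment and complete dominance at both loci gives a 9:3:3:1 phenotypic ratio.
The 9:3:3:1 ratio has 16 parts, so with N = 2408 the expected counts are:
  feathered-shank pea-comb: 2408 × 9/16 = 1354.5
  feathered-shank single-comb: 2408 × 3/16 = 451.5
  clean-shank pea-comb: 2408 × 3/16 = 451.5
  clean-shank single-comb: 2408 × 1/16 = 150.5
χ² = Σ (O − E)² / E
  feathered-shank pea-comb: (1492 − 1354.5)² / 1354.5 = 13.9581
  feathered-shank single-comb: (371 − 451.5)² / 451.5 = 14.3527
  clean-shank pea-comb: (434 − 451.5)² / 451.5 = 0.6783
  clean-shank single-comb: (111 − 150.5)² / 150.5 = 10.3671
χ² = 13.9581 + 14.3527 + 0.6783 + 10.3671 = 39.3562 ≈ 39.356
Degrees of freedom = 4 − 1 = 3; critical value at α = 0.05 is 7.815.
Since 39.356 > 7.815, we reject the null hypothesis — the data do not fit the 9:3:3:1 ratio.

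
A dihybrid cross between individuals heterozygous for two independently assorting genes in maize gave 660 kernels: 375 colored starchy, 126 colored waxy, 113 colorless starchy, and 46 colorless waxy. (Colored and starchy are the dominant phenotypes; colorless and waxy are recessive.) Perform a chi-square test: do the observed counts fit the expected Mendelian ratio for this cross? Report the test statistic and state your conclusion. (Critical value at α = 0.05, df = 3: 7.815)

A dihybrid F₂ with independent assortment and complete dominance at both loci gives a 9:3:3:1 phenotypic ratio.
Total ratio parts = 16. Expected numbers out of 660:
  colored starchy: 660 × 9/16 = 371.25
  colored waxy: 660 × 3/16 = 123.75
  colorless starchy: 660 × 3/16 = 123.75
  colorless waxy: 660 × 1/16 = 41.25
χ² = Σ (O − E)² / E
  colored starchy: (375 − 371.25)² / 371.25 = 0.0379
  colored waxy: (126 − 123.75)² / 123.75 = 0.0409
  colorless starchy: (113 − 123.75)² / 123.75 = 0.9338
  colorless waxy: (46 − 41.25)² / 41.25 = 0.5470
χ² = 0.0379 + 0.0409 + 0.9338 + 0.5470 = 1.5596 ≈ 1.560
Degrees of freedom = 4 − 1 = 3; critical value at α = 0.05 is 7.815.
Since 1.560 < 7.815, we fail to reject the null hypothesis — the data are consistent with the 9:3:3:1 ratio.

1.560; consistent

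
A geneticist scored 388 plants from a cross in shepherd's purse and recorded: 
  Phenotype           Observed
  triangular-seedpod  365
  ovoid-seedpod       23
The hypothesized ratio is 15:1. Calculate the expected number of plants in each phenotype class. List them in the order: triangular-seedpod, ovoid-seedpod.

Under the 15:1 hypothesis (Σ ratio = 16, N = 388):
  triangular-seedpod: 388 × 15/16 = 363.75
  ovoid-seedpod: 388 × 1/16 = 24.25

363.75, 24.25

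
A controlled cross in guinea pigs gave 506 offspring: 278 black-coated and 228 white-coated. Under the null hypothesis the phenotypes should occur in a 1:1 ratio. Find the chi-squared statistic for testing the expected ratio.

4.941

Expected counts for N = 506 under a 1:1 ratio (total parts = 2):
  black-coated: 506 × 1/2 = 253
  white-coated: 506 × 1/2 = 253
χ² = Σ (O − E)² / E
  black-coated: (278 − 253)² / 253 = 2.4704
  white-coated: (228 − 253)² / 253 = 2.4704
χ² = 2.4704 + 2.4704 = 4.9408 ≈ 4.941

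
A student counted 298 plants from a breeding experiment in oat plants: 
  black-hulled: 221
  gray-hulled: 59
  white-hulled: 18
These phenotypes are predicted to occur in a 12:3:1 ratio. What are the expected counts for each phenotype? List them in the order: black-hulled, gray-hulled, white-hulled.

223.5, 55.875, 18.625

The 12:3:1 ratio has 16 parts, so with N = 298 the expected counts are:
  black-hulled: 298 × 12/16 = 223.5
  gray-hulled: 298 × 3/16 = 55.875
  white-hulled: 298 × 1/16 = 18.625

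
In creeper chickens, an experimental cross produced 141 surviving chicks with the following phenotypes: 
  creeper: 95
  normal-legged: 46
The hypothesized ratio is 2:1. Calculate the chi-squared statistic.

Under the 2:1 hypothesis (Σ ratio = 3, N = 141):
  creeper: 141 × 2/3 = 94
  normal-legged: 141 × 1/3 = 47
χ² = Σ (O − E)² / E
  creeper: (95 − 94)² / 94 = 0.0106
  normal-legged: (46 − 47)² / 47 = 0.0213
χ² = 0.0106 + 0.0213 = 0.0319 ≈ 0.032

0.032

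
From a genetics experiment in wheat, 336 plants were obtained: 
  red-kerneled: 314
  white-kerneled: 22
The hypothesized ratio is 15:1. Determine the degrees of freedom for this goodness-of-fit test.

1

A goodness-of-fit test with 2 phenotype classes has df = 2 − 1 = 1.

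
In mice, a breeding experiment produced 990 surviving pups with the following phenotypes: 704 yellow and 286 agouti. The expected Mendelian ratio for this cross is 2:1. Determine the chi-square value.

Under the 2:1 hypothesis (Σ ratio = 3, N = 990):
  yellow: 990 × 2/3 = 660
  agouti: 990 × 1/3 = 330
χ² = Σ (O − E)² / E
  yellow: (704 − 660)² / 660 = 2.9333
  agouti: (286 − 330)² / 330 = 5.8667
χ² = 2.9333 + 5.8667 = 8.800

8.800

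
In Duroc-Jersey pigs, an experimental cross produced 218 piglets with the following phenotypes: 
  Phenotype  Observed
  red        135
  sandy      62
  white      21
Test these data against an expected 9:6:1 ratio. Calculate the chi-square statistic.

Total ratio parts = 16. Expected numbers out of 218:
  red: 218 × 9/16 = 122.625
  sandy: 218 × 6/16 = 81.75
  white: 218 × 1/16 = 13.625
χ² = Σ (O − E)² / E
  red: (135 − 122.625)² / 122.625 = 1.2489
  sandy: (62 − 81.75)² / 81.75 = 4.7714
  white: (21 − 13.625)² / 13.625 = 3.9920
χ² = 1.2489 + 4.7714 + 3.9920 = 10.0123 ≈ 10.012

10.012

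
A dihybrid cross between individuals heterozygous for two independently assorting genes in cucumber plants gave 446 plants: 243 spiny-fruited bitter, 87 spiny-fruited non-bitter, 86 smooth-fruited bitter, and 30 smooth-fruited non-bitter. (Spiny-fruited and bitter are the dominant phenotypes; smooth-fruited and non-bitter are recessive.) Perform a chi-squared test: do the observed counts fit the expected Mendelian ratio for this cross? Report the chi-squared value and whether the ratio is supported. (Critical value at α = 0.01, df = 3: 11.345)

0.613; consistent

A dihybrid F₂ with independent assortment and complete dominance at both loci gives a 9:3:3:1 phenotypic ratio.
Expected counts for N = 446 under a 9:3:3:1 ratio (total parts = 16):
  spiny-fruited bitter: 446 × 9/16 = 250.875
  spiny-fruited non-bitter: 446 × 3/16 = 83.625
  smooth-fruited bitter: 446 × 3/16 = 83.625
  smooth-fruited non-bitter: 446 × 1/16 = 27.875
χ² = Σ (O − E)² / E
  spiny-fruited bitter: (243 − 250.875)² / 250.875 = 0.2472
  spiny-fruited non-bitter: (87 − 83.625)² / 83.625 = 0.1362
  smooth-fruited bitter: (86 − 83.625)² / 83.625 = 0.0675
  smooth-fruited non-bitter: (30 − 27.875)² / 27.875 = 0.1620
χ² = 0.2472 + 0.1362 + 0.0675 + 0.1620 = 0.6129 ≈ 0.613
Degrees of freedom = 4 − 1 = 3; critical value at α = 0.01 is 11.345.
Since 0.613 < 11.345, we fail to reject the null hypothesis — the data are consistent with the 9:3:3:1 ratio.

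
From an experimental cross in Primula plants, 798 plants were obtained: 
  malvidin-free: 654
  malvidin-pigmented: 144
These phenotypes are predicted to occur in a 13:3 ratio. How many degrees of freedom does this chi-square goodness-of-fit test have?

A goodness-of-fit test with 2 phenotype classes has df = 2 − 1 = 1.

1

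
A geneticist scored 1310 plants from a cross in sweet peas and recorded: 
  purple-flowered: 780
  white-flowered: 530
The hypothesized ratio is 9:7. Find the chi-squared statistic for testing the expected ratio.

Expected counts for N = 1310 under a 9:7 ratio (total parts = 16):
  purple-flowered: 1310 × 9/16 = 736.875
  white-flowered: 1310 × 7/16 = 573.125
χ² = Σ (O − E)² / E
  purple-flowered: (780 − 736.875)² / 736.875 = 2.5239
  white-flowered: (530 − 573.125)² / 573.125 = 3.2450
χ² = 2.5239 + 3.2450 = 5.7689 ≈ 5.769

5.769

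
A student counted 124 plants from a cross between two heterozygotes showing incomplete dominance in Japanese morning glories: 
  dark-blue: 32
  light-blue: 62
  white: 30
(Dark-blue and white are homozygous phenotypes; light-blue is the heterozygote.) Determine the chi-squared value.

0.065

With incomplete dominance, a heterozygote × heterozygote cross gives a 1:2:1 phenotypic ratio.
Expected counts for N = 124 under a 1:2:1 ratio (total parts = 4):
  dark-blue: 124 × 1/4 = 31
  light-blue: 124 × 2/4 = 62
  white: 124 × 1/4 = 31
χ² = Σ (O − E)² / E
  dark-blue: (32 − 31)² / 31 = 0.0323
  light-blue: (62 − 62)² / 62 = 0.0000
  white: (30 − 31)² / 31 = 0.0323
χ² = 0.0323 + 0.0000 + 0.0323 = 0.0646 ≈ 0.065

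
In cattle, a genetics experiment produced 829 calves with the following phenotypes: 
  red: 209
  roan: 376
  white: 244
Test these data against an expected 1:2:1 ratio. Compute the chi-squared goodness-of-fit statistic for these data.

Expected counts for N = 829 under a 1:2:1 ratio (total parts = 4):
  red: 829 × 1/4 = 207.25
  roan: 829 × 2/4 = 414.5
  white: 829 × 1/4 = 207.25
χ² = Σ (O − E)² / E
  red: (209 − 207.25)² / 207.25 = 0.0148
  roan: (376 − 414.5)² / 414.5 = 3.5760
  white: (244 − 207.25)² / 207.25 = 6.5166
χ² = 0.0148 + 3.5760 + 6.5166 = 10.1074 ≈ 10.107

10.107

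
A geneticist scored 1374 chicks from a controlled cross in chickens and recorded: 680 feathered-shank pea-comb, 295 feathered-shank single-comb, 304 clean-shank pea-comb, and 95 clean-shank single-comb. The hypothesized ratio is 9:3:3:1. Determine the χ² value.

25.900

Under the 9:3:3:1 hypothesis (Σ ratio = 16, N = 1374):
  feathered-shank pea-comb: 1374 × 9/16 = 772.875
  feathered-shank single-comb: 1374 × 3/16 = 257.625
  clean-shank pea-comb: 1374 × 3/16 = 257.625
  clean-shank single-comb: 1374 × 1/16 = 85.875
χ² = Σ (O − E)² / E
  feathered-shank pea-comb: (680 − 772.875)² / 772.875 = 11.1606
  feathered-shank single-comb: (295 − 257.625)² / 257.625 = 5.4222
  clean-shank pea-comb: (304 − 257.625)² / 257.625 = 8.3480
  clean-shank single-comb: (95 − 85.875)² / 85.875 = 0.9696
χ² = 11.1606 + 5.4222 + 8.3480 + 0.9696 = 25.9004 ≈ 25.900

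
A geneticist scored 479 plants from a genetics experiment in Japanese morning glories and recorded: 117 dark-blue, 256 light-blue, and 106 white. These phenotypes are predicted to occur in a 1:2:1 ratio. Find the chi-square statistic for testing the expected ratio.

2.779

The 1:2:1 ratio has 4 parts, so with N = 479 the expected counts are:
  dark-blue: 479 × 1/4 = 119.75
  light-blue: 479 × 2/4 = 239.5
  white: 479 × 1/4 = 119.75
χ² = Σ (O − E)² / E
  dark-blue: (117 − 119.75)² / 119.75 = 0.0632
  light-blue: (256 − 239.5)² / 239.5 = 1.1367
  white: (106 − 119.75)² / 119.75 = 1.5788
χ² = 0.0632 + 1.1367 + 1.5788 = 2.7787 ≈ 2.779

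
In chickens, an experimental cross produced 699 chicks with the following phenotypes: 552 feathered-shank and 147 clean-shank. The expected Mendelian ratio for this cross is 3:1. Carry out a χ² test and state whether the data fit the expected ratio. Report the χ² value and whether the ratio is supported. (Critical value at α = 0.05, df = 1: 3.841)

Under the 3:1 hypothesis (Σ ratio = 4, N = 699):
  feathered-shank: 699 × 3/4 = 524.25
  clean-shank: 699 × 1/4 = 174.75
χ² = Σ (O − E)² / E
  feathered-shank: (552 − 524.25)² / 524.25 = 1.4689
  clean-shank: (147 − 174.75)² / 174.75 = 4.4067
χ² = 1.4689 + 4.4067 = 5.8756 ≈ 5.876
Degrees of freedom = 2 − 1 = 1; critical value at α = 0.05 is 3.841.
Since 5.876 > 3.841, we reject the null hypothesis — the data do not fit the 3:1 ratio.

5.876; not consistent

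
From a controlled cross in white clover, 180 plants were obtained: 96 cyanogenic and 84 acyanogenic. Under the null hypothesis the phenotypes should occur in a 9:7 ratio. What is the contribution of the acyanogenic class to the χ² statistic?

Total ratio parts = 16. Expected numbers out of 180:
  cyanogenic: 180 × 9/16 = 101.25
  acyanogenic: 180 × 7/16 = 78.75
Contribution of acyanogenic: (84 − 78.75)² / 78.75 = 0.3500

0.350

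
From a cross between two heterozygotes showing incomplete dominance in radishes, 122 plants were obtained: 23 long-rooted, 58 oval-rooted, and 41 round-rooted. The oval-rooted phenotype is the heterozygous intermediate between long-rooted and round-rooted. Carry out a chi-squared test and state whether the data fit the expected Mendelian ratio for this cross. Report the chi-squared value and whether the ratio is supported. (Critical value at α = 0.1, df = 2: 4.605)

With incomplete dominance, a heterozygote × heterozygote cross gives a 1:2:1 phenotypic ratio.
The 1:2:1 ratio has 4 parts, so with N = 122 the expected counts are:
  long-rooted: 122 × 1/4 = 30.5
  oval-rooted: 122 × 2/4 = 61
  round-rooted: 122 × 1/4 = 30.5
χ² = Σ (O − E)² / E
  long-rooted: (23 − 30.5)² / 30.5 = 1.8443
  oval-rooted: (58 − 61)² / 61 = 0.1475
  round-rooted: (41 − 30.5)² / 30.5 = 3.6148
χ² = 1.8443 + 0.1475 + 3.6148 = 5.6066 ≈ 5.607
Degrees of freedom = 3 − 1 = 2; critical value at α = 0.1 is 4.605.
Since 5.607 > 4.605, we reject the null hypothesis — the data do not fit the 1:2:1 ratio.

5.607; not consistent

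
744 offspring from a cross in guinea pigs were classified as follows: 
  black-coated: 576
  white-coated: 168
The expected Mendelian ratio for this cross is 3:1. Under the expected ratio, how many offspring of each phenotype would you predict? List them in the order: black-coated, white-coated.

558, 186

Total ratio parts = 4. Expected numbers out of 744:
  black-coated: 744 × 3/4 = 558
  white-coated: 744 × 1/4 = 186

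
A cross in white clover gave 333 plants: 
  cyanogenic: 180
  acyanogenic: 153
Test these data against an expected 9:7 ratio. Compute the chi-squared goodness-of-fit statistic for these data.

Expected counts for N = 333 under a 9:7 ratio (total parts = 16):
  cyanogenic: 333 × 9/16 = 187.3125
  acyanogenic: 333 × 7/16 = 145.6875
χ² = Σ (O − E)² / E
  cyanogenic: (180 − 187.3125)² / 187.3125 = 0.2855
  acyanogenic: (153 − 145.6875)² / 145.6875 = 0.3670
χ² = 0.2855 + 0.3670 = 0.6525 ≈ 0.653

0.653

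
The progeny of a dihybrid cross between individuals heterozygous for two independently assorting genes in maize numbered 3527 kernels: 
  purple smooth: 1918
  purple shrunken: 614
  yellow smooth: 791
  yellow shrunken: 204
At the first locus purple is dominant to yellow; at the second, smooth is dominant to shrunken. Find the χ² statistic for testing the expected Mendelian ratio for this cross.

32.235

A dihybrid F₂ with independent assortment and complete dominance at both loci gives a 9:3:3:1 phenotypic ratio.
Total ratio parts = 16. Expected numbers out of 3527:
  purple smooth: 3527 × 9/16 = 1983.9375
  purple shrunken: 3527 × 3/16 = 661.3125
  yellow smooth: 3527 × 3/16 = 661.3125
  yellow shrunken: 3527 × 1/16 = 220.4375
χ² = Σ (O − E)² / E
  purple smooth: (1918 − 1983.9375)² / 1983.9375 = 2.1915
  purple shrunken: (614 − 661.3125)² / 661.3125 = 3.3849
  yellow smooth: (791 − 661.3125)² / 661.3125 = 25.4325
  yellow shrunken: (204 − 220.4375)² / 220.4375 = 1.2257
χ² = 2.1915 + 3.3849 + 25.4325 + 1.2257 = 32.2346 ≈ 32.235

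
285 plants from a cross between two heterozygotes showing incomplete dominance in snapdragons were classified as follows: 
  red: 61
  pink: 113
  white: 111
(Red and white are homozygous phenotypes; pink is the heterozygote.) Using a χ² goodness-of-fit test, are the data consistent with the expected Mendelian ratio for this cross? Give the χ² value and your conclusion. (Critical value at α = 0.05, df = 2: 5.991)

With incomplete dominance, a heterozygote × heterozygote cross gives a 1:2:1 phenotypic ratio.
Expected counts for N = 285 under a 1:2:1 ratio (total parts = 4):
  red: 285 × 1/4 = 71.25
  pink: 285 × 2/4 = 142.5
  white: 285 × 1/4 = 71.25
χ² = Σ (O − E)² / E
  red: (61 − 71.25)² / 71.25 = 1.4746
  pink: (113 − 142.5)² / 142.5 = 6.1070
  white: (111 − 71.25)² / 71.25 = 22.1763
χ² = 1.4746 + 6.1070 + 22.1763 = 29.7579 ≈ 29.758
Degrees of freedom = 3 − 1 = 2; critical value at α = 0.05 is 5.991.
Since 29.758 > 5.991, we reject the null hypothesis — the data do not fit the 1:2:1 ratio.

29.758; not consistent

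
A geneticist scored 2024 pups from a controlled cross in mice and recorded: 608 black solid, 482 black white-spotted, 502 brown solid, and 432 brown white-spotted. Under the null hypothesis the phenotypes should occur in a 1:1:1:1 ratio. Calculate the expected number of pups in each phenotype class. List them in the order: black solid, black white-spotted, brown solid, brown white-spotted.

506, 506, 506, 506

Total ratio parts = 4. Expected numbers out of 2024:
  black solid: 2024 × 1/4 = 506
  black white-spotted: 2024 × 1/4 = 506
  brown solid: 2024 × 1/4 = 506
  brown white-spotted: 2024 × 1/4 = 506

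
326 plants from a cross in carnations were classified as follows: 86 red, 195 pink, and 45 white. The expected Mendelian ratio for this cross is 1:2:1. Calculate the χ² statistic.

22.877

Expected counts for N = 326 under a 1:2:1 ratio (total parts = 4):
  red: 326 × 1/4 = 81.5
  pink: 326 × 2/4 = 163
  white: 326 × 1/4 = 81.5
χ² = Σ (O − E)² / E
  red: (86 − 81.5)² / 81.5 = 0.2485
  pink: (195 − 163)² / 163 = 6.2822
  white: (45 − 81.5)² / 81.5 = 16.3466
χ² = 0.2485 + 6.2822 + 16.3466 = 22.8773 ≈ 22.877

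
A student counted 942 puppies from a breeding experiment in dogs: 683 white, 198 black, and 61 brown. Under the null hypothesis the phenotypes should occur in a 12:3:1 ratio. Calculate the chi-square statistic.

Total ratio parts = 16. Expected numbers out of 942:
  white: 942 × 12/16 = 706.5
  black: 942 × 3/16 = 176.625
  brown: 942 × 1/16 = 58.875
χ² = Σ (O − E)² / E
  white: (683 − 706.5)² / 706.5 = 0.7817
  black: (198 − 176.625)² / 176.625 = 2.5868
  brown: (61 − 58.875)² / 58.875 = 0.0767
χ² = 0.7817 + 2.5868 + 0.0767 = 3.4452 ≈ 3.445

3.445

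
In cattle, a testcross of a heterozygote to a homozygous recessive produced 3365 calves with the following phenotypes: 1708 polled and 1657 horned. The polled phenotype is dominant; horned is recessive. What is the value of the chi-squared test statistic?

0.773

A testcross of a heterozygote (Aa × aa) gives a 1:1 phenotypic ratio.
Under the 1:1 hypothesis (Σ ratio = 2, N = 3365):
  polled: 3365 × 1/2 = 1682.5
  horned: 3365 × 1/2 = 1682.5
χ² = Σ (O − E)² / E
  polled: (1708 − 1682.5)² / 1682.5 = 0.3865
  horned: (1657 − 1682.5)² / 1682.5 = 0.3865
χ² = 0.3865 + 0.3865 = 0.773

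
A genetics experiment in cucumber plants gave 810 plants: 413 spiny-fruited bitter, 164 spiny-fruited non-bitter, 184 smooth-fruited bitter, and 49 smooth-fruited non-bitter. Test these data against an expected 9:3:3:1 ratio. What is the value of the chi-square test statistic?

Under the 9:3:3:1 hypothesis (Σ ratio = 16, N = 810):
  spiny-fruited bitter: 810 × 9/16 = 455.625
  spiny-fruited non-bitter: 810 × 3/16 = 151.875
  smooth-fruited bitter: 810 × 3/16 = 151.875
  smooth-fruited non-bitter: 810 × 1/16 = 50.625
χ² = Σ (O − E)² / E
  spiny-fruited bitter: (413 − 455.625)² / 455.625 = 3.9877
  spiny-fruited non-bitter: (164 − 151.875)² / 151.875 = 0.9680
  smooth-fruited bitter: (184 − 151.875)² / 151.875 = 6.7952
  smooth-fruited non-bitter: (49 − 50.625)² / 50.625 = 0.0522
χ² = 3.9877 + 0.9680 + 6.7952 + 0.0522 = 11.8031 ≈ 11.803

11.803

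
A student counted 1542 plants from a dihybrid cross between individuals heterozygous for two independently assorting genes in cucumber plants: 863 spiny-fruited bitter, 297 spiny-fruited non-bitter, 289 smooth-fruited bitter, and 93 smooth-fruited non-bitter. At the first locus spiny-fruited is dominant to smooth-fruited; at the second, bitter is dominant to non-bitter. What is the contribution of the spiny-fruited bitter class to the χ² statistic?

A dihybrid F₂ with independent assortment and complete dominance at both loci gives a 9:3:3:1 phenotypic ratio.
Expected counts for N = 1542 under a 9:3:3:1 ratio (total parts = 16):
  spiny-fruited bitter: 1542 × 9/16 = 867.375
  spiny-fruited non-bitter: 1542 × 3/16 = 289.125
  smooth-fruited bitter: 1542 × 3/16 = 289.125
  smooth-fruited non-bitter: 1542 × 1/16 = 96.375
Contribution of spiny-fruited bitter: (863 − 867.375)² / 867.375 = 0.0221

0.022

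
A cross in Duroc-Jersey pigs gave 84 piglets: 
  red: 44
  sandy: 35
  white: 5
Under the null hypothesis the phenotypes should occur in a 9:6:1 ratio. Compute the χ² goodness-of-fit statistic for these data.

The 9:6:1 ratio has 16 parts, so with N = 84 the expected counts are:
  red: 84 × 9/16 = 47.25
  sandy: 84 × 6/16 = 31.5
  white: 84 × 1/16 = 5.25
χ² = Σ (O − E)² / E
  red: (44 − 47.25)² / 47.25 = 0.2235
  sandy: (35 − 31.5)² / 31.5 = 0.3889
  white: (5 − 5.25)² / 5.25 = 0.0119
χ² = 0.2235 + 0.3889 + 0.0119 = 0.6243 ≈ 0.624

0.624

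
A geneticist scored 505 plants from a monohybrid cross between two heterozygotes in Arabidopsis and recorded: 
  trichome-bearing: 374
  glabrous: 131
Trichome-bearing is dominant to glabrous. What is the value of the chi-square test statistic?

0.238

For a monohybrid cross between heterozygotes with complete dominance, the expected phenotypic ratio is 3:1.
Under the 3:1 hypothesis (Σ ratio = 4, N = 505):
  trichome-bearing: 505 × 3/4 = 378.75
  glabrous: 505 × 1/4 = 126.25
χ² = Σ (O − E)² / E
  trichome-bearing: (374 − 378.75)² / 378.75 = 0.0596
  glabrous: (131 − 126.25)² / 126.25 = 0.1787
χ² = 0.0596 + 0.1787 = 0.2383 ≈ 0.238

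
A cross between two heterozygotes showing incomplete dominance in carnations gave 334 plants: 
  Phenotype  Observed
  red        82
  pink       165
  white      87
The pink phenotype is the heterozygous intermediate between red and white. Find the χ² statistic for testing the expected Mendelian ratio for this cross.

0.198

With incomplete dominance, a heterozygote × heterozygote cross gives a 1:2:1 phenotypic ratio.
Under the 1:2:1 hypothesis (Σ ratio = 4, N = 334):
  red: 334 × 1/4 = 83.5
  pink: 334 × 2/4 = 167
  white: 334 × 1/4 = 83.5
χ² = Σ (O − E)² / E
  red: (82 − 83.5)² / 83.5 = 0.0269
  pink: (165 − 167)² / 167 = 0.0240
  white: (87 − 83.5)² / 83.5 = 0.1467
χ² = 0.0269 + 0.0240 + 0.1467 = 0.1976 ≈ 0.198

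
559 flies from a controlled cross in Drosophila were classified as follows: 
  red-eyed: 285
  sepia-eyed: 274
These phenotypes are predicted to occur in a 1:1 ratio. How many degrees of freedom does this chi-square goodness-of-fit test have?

A goodness-of-fit test with 2 phenotype classes has df = 2 − 1 = 1.

1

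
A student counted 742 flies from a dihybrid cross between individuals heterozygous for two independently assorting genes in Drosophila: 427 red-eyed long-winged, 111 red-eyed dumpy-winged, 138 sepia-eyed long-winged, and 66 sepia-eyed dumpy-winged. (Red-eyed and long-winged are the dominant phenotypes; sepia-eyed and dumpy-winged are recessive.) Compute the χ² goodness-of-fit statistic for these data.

A dihybrid F₂ with independent assortment and complete dominance at both loci gives a 9:3:3:1 phenotypic ratio.
The 9:3:3:1 ratio has 16 parts, so with N = 742 the expected counts are:
  red-eyed long-winged: 742 × 9/16 = 417.375
  red-eyed dumpy-winged: 742 × 3/16 = 139.125
  sepia-eyed long-winged: 742 × 3/16 = 139.125
  sepia-eyed dumpy-winged: 742 × 1/16 = 46.375
χ² = Σ (O − E)² / E
  red-eyed long-winged: (427 − 417.375)² / 417.375 = 0.2220
  red-eyed dumpy-winged: (111 − 139.125)² / 139.125 = 5.6856
  sepia-eyed long-winged: (138 − 139.125)² / 139.125 = 0.0091
  sepia-eyed dumpy-winged: (66 − 46.375)² / 46.375 = 8.3049
χ² = 0.2220 + 5.6856 + 0.0091 + 8.3049 = 14.2216 ≈ 14.222

14.222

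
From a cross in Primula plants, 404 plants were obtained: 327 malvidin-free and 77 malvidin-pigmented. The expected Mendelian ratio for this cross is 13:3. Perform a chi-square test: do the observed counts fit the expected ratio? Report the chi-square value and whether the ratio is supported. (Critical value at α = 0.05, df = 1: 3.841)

0.025; consistent

The 13:3 ratio has 16 parts, so with N = 404 the expected counts are:
  malvidin-free: 404 × 13/16 = 328.25
  malvidin-pigmented: 404 × 3/16 = 75.75
χ² = Σ (O − E)² / E
  malvidin-free: (327 − 328.25)² / 328.25 = 0.0048
  malvidin-pigmented: (77 − 75.75)² / 75.75 = 0.0206
χ² = 0.0048 + 0.0206 = 0.0254 ≈ 0.025
Degrees of freedom = 2 − 1 = 1; critical value at α = 0.05 is 3.841.
Since 0.025 < 3.841, we fail to reject the null hypothesis — the data are consistent with the 13:3 ratio.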